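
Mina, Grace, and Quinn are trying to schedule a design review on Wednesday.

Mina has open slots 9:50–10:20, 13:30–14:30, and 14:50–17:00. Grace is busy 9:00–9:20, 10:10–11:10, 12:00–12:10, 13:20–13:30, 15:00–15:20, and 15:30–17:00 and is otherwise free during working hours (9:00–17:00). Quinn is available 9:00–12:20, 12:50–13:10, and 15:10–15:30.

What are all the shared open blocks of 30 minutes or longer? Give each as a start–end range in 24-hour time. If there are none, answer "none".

Grace free within 09:00–17:00: 09:20–10:10, 11:10–12:00, 12:10–13:20, 13:30–15:00, 15:20–15:30.
Mina ∩ Grace: 09:50–10:10, 13:30–14:30, 14:50–15:00, 15:20–15:30.
Mina ∩ Grace ∩ Quinn: 09:50–10:10, 15:20–15:30.
Windows ≥ 30 min: (none).

none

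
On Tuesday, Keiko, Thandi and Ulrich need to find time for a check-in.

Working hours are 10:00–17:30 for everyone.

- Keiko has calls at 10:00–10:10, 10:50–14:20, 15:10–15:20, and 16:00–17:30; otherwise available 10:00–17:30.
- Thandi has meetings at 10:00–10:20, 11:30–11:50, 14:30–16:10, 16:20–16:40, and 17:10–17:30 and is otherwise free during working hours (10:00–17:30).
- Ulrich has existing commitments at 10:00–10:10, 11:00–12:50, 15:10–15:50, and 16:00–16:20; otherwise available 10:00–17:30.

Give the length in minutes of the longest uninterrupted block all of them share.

30 minutes

Keiko free within 10:00–17:30: 10:10–10:50, 14:20–15:10, 15:20–16:00.
Thandi free within 10:00–17:30: 10:20–11:30, 11:50–14:30, 16:10–16:20, 16:40–17:10.
Ulrich free within 10:00–17:30: 10:10–11:00, 12:50–15:10, 15:50–16:00, 16:20–17:30.
Keiko ∩ Thandi: 10:20–10:50, 14:20–14:30.
Keiko ∩ Thandi ∩ Ulrich: 10:20–10:50, 14:20–14:30.
Common window lengths: 30, 10 min; longest is 30.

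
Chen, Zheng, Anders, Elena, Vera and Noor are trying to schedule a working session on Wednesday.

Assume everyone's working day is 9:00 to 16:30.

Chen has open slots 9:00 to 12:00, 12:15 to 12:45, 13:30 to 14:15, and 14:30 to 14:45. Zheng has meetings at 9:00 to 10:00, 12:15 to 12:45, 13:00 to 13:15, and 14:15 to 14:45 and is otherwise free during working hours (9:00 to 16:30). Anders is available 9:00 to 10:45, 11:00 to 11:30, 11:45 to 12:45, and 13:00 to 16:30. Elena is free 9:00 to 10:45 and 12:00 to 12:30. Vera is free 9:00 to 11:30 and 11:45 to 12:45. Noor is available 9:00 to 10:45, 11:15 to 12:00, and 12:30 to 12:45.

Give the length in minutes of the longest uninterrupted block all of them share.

45 minutes

Zheng free within 09:00–16:30: 10:00–12:15, 12:45–13:00, 13:15–14:15, 14:45–16:30.
Chen ∩ Zheng: 10:00–12:00, 13:30–14:15.
Chen ∩ Zheng ∩ Anders: 10:00–10:45, 11:00–11:30, 11:45–12:00, 13:30–14:15.
Chen ∩ Zheng ∩ Anders ∩ Elena: 10:00–10:45.
Chen ∩ Zheng ∩ Anders ∩ Elena ∩ Vera: 10:00–10:45.
Chen ∩ Zheng ∩ Anders ∩ Elena ∩ Vera ∩ Noor: 10:00–10:45.
Single common window of 45 minutes.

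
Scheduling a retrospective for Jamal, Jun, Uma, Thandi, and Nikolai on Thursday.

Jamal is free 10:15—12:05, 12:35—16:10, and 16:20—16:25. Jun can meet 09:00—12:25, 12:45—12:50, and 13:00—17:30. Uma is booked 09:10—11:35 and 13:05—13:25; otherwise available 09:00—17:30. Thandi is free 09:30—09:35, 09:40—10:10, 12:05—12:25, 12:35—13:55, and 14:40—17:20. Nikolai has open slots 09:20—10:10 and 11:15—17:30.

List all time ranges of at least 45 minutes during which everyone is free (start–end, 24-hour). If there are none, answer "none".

14:40–16:10

Uma free within 09:00–17:30: 09:00–09:10, 11:35–13:05, 13:25–17:30.
Jamal ∩ Jun: 10:15–12:05, 12:45–12:50, 13:00–16:10, 16:20–16:25.
Jamal ∩ Jun ∩ Uma: 11:35–12:05, 12:45–12:50, 13:00–13:05, 13:25–16:10, 16:20–16:25.
Jamal ∩ Jun ∩ Uma ∩ Thandi: 12:45–12:50, 13:00–13:05, 13:25–13:55, 14:40–16:10, 16:20–16:25.
Jamal ∩ Jun ∩ Uma ∩ Thandi ∩ Nikolai: 12:45–12:50, 13:00–13:05, 13:25–13:55, 14:40–16:10, 16:20–16:25.
Windows ≥ 45 min: 14:40–16:10.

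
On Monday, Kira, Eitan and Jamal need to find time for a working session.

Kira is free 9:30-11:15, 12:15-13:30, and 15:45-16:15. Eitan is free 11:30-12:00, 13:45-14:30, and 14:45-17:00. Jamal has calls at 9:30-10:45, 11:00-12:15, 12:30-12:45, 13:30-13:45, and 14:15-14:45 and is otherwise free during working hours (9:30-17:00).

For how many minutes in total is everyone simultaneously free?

30 minutes

Jamal free within 09:30–17:00: 10:45–11:00, 12:15–12:30, 12:45–13:30, 13:45–14:15, 14:45–17:00.
Kira ∩ Eitan: 15:45–16:15.
Kira ∩ Eitan ∩ Jamal: 15:45–16:15.
Total common minutes: 30.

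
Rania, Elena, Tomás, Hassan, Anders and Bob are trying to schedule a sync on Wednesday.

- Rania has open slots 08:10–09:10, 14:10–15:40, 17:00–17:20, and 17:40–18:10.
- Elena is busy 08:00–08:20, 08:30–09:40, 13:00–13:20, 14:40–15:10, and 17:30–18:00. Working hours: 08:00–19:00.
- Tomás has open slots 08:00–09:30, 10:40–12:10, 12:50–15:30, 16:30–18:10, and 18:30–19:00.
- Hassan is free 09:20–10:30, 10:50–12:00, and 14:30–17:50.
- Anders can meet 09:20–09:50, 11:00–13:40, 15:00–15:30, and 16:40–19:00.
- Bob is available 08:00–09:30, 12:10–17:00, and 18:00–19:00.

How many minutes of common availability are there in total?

20 minutes

Elena free within 08:00–19:00: 08:20–08:30, 09:40–13:00, 13:20–14:40, 15:10–17:30, 18:00–19:00.
Rania ∩ Elena: 08:20–08:30, 14:10–14:40, 15:10–15:40, 17:00–17:20, 18:00–18:10.
Rania ∩ Elena ∩ Tomás: 08:20–08:30, 14:10–14:40, 15:10–15:30, 17:00–17:20, 18:00–18:10.
Rania ∩ Elena ∩ Tomás ∩ Hassan: 14:30–14:40, 15:10–15:30, 17:00–17:20.
Rania ∩ Elena ∩ Tomás ∩ Hassan ∩ Anders: 15:10–15:30, 17:00–17:20.
Rania ∩ Elena ∩ Tomás ∩ Hassan ∩ Anders ∩ Bob: 15:10–15:30.
Total common minutes: 20.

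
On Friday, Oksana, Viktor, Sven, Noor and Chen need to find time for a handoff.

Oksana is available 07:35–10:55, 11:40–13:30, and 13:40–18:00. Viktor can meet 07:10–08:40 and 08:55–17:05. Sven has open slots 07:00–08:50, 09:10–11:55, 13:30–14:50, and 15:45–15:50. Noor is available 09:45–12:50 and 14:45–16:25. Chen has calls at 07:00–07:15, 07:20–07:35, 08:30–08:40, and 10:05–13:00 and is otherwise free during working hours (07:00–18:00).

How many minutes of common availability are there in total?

30 minutes

Chen free within 07:00–18:00: 07:15–07:20, 07:35–08:30, 08:40–10:05, 13:00–18:00.
Oksana ∩ Viktor: 07:35–08:40, 08:55–10:55, 11:40–13:30, 13:40–17:05.
Oksana ∩ Viktor ∩ Sven: 07:35–08:40, 09:10–10:55, 11:40–11:55, 13:40–14:50, 15:45–15:50.
Oksana ∩ Viktor ∩ Sven ∩ Noor: 09:45–10:55, 11:40–11:55, 14:45–14:50, 15:45–15:50.
Oksana ∩ Viktor ∩ Sven ∩ Noor ∩ Chen: 09:45–10:05, 14:45–14:50, 15:45–15:50.
Total common minutes: 20 + 5 + 5 = 30.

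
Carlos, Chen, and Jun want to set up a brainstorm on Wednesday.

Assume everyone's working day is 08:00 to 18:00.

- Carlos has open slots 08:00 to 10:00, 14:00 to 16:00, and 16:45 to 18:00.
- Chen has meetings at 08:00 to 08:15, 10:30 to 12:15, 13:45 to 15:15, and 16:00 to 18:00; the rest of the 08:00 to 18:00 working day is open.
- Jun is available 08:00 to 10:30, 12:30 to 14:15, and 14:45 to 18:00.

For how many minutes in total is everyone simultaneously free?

Chen free within 08:00–18:00: 08:15–10:30, 12:15–13:45, 15:15–16:00.
Carlos ∩ Chen: 08:15–10:00, 15:15–16:00.
Carlos ∩ Chen ∩ Jun: 08:15–10:00, 15:15–16:00.
Total common minutes: 105 + 45 = 150.

150 minutes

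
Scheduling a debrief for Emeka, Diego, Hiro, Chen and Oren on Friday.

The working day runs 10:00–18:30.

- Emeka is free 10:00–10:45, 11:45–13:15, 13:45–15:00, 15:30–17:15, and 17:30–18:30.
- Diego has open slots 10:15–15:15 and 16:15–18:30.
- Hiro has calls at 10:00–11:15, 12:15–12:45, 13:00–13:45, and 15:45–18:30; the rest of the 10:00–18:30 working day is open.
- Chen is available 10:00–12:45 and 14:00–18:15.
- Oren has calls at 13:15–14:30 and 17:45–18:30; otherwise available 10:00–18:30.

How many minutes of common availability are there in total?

60 minutes

Hiro free within 10:00–18:30: 11:15–12:15, 12:45–13:00, 13:45–15:45.
Oren free within 10:00–18:30: 10:00–13:15, 14:30–17:45.
Emeka ∩ Diego: 10:15–10:45, 11:45–13:15, 13:45–15:00, 16:15–17:15, 17:30–18:30.
Emeka ∩ Diego ∩ Hiro: 11:45–12:15, 12:45–13:00, 13:45–15:00.
Emeka ∩ Diego ∩ Hiro ∩ Chen: 11:45–12:15, 14:00–15:00.
Emeka ∩ Diego ∩ Hiro ∩ Chen ∩ Oren: 11:45–12:15, 14:30–15:00.
Total common minutes: 30 + 30 = 60.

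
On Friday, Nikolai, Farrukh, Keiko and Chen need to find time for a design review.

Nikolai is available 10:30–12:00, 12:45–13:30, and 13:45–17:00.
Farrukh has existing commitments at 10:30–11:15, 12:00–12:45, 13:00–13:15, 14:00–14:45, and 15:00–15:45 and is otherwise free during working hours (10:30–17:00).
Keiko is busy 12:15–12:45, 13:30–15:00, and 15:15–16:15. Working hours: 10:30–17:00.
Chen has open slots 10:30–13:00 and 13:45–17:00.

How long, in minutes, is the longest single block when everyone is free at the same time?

Farrukh free within 10:30–17:00: 11:15–12:00, 12:45–13:00, 13:15–14:00, 14:45–15:00, 15:45–17:00.
Keiko free within 10:30–17:00: 10:30–12:15, 12:45–13:30, 15:00–15:15, 16:15–17:00.
Nikolai ∩ Farrukh: 11:15–12:00, 12:45–13:00, 13:15–13:30, 13:45–14:00, 14:45–15:00, 15:45–17:00.
Nikolai ∩ Farrukh ∩ Keiko: 11:15–12:00, 12:45–13:00, 13:15–13:30, 16:15–17:00.
Nikolai ∩ Farrukh ∩ Keiko ∩ Chen: 11:15–12:00, 12:45–13:00, 16:15–17:00.
Common window lengths: 45, 15, 45 min; longest is 45.

45 minutes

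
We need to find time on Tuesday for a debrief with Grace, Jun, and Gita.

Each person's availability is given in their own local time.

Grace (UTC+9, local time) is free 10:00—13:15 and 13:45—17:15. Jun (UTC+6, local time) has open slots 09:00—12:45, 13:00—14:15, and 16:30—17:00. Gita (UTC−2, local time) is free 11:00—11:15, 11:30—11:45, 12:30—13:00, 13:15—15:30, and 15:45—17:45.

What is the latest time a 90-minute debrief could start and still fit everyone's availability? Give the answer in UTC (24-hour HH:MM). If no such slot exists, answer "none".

Grace → UTC: 01:00–04:15, 04:45–08:15.
Jun → UTC: 03:00–06:45, 07:00–08:15, 10:30–11:00.
Gita → UTC: 13:00–13:15, 13:30–13:45, 14:30–15:00, 15:15–17:30, 17:45–19:45.
Grace ∩ Jun: 03:00–04:15, 04:45–06:45, 07:00–08:15.
Grace ∩ Jun ∩ Gita: (none).
Windows ≥ 90 min: (none).

none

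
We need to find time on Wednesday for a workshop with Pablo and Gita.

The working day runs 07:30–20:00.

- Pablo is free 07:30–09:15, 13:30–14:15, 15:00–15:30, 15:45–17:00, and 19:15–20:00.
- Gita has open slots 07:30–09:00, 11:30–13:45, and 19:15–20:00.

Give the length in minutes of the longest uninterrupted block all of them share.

Pablo ∩ Gita: 07:30–09:00, 13:30–13:45, 19:15–20:00.
Common window lengths: 90, 15, 45 min; longest is 90.

90 minutes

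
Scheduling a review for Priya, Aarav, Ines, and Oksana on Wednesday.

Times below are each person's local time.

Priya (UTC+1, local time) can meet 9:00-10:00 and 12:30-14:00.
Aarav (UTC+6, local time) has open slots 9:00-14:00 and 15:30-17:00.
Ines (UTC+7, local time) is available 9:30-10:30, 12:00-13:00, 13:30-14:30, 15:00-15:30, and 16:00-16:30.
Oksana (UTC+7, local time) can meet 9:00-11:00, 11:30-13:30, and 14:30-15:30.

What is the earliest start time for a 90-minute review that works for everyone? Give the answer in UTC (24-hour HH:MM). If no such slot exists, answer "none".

none

Priya → UTC: 08:00–09:00, 11:30–13:00.
Aarav → UTC: 03:00–08:00, 09:30–11:00.
Ines → UTC: 02:30–03:30, 05:00–06:00, 06:30–07:30, 08:00–08:30, 09:00–09:30.
Oksana → UTC: 02:00–04:00, 04:30–06:30, 07:30–08:30.
Priya ∩ Aarav: (none).
Priya ∩ Aarav ∩ Ines: (none).
Priya ∩ Aarav ∩ Ines ∩ Oksana: (none).
Windows ≥ 90 min: (none).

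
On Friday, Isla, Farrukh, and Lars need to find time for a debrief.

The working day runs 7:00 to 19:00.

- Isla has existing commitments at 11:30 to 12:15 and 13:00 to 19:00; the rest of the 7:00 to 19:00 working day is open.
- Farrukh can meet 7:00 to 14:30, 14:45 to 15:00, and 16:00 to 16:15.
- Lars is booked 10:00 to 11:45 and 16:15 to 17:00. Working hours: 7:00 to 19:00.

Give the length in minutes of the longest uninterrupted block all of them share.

180 minutes

Isla free within 07:00–19:00: 07:00–11:30, 12:15–13:00.
Lars free within 07:00–19:00: 07:00–10:00, 11:45–16:15, 17:00–19:00.
Isla ∩ Farrukh: 07:00–11:30, 12:15–13:00.
Isla ∩ Farrukh ∩ Lars: 07:00–10:00, 12:15–13:00.
Common window lengths: 180, 45 min; longest is 180.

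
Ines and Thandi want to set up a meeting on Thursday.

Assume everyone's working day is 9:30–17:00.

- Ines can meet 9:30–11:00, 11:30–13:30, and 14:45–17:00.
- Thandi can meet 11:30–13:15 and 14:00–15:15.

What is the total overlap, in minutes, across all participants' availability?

Ines ∩ Thandi: 11:30–13:15, 14:45–15:15.
Total common minutes: 105 + 30 = 135.

135 minutes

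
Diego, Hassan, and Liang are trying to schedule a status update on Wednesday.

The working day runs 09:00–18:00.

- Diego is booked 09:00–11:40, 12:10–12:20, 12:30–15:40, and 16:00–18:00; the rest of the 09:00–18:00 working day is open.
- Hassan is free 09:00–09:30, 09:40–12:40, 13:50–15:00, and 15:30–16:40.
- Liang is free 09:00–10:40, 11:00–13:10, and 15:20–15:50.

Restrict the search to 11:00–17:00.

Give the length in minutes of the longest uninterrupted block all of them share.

30 minutes

Diego free within 09:00–18:00: 11:40–12:10, 12:20–12:30, 15:40–16:00.
Diego ∩ Hassan: 11:40–12:10, 12:20–12:30, 15:40–16:00.
Diego ∩ Hassan ∩ Liang: 11:40–12:10, 12:20–12:30, 15:40–15:50.
Restricted to 11:00–17:00: 11:40–12:10, 12:20–12:30, 15:40–15:50.
Common window lengths: 30, 10, 10 min; longest is 30.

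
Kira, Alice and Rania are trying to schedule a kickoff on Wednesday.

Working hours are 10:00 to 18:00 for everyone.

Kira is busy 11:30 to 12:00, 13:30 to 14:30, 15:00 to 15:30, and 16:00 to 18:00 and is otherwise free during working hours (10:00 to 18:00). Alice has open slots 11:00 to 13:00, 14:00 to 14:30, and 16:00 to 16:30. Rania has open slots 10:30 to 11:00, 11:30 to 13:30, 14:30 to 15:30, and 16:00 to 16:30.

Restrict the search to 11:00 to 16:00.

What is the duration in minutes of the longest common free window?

60 minutes

Kira free within 10:00–18:00: 10:00–11:30, 12:00–13:30, 14:30–15:00, 15:30–16:00.
Kira ∩ Alice: 11:00–11:30, 12:00–13:00.
Kira ∩ Alice ∩ Rania: 12:00–13:00.
Restricted to 11:00–16:00: 12:00–13:00.
Single common window of 60 minutes.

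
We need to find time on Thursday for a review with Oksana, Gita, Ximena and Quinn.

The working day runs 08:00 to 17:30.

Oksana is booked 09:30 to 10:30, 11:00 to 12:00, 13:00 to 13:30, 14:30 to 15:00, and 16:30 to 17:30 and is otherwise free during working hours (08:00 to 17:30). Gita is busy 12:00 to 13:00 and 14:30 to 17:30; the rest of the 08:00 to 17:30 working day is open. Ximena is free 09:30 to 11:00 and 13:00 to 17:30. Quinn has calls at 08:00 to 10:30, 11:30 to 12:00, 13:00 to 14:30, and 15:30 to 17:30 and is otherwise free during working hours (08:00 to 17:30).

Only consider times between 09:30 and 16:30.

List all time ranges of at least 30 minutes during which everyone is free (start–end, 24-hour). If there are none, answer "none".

Oksana free within 08:00–17:30: 08:00–09:30, 10:30–11:00, 12:00–13:00, 13:30–14:30, 15:00–16:30.
Gita free within 08:00–17:30: 08:00–12:00, 13:00–14:30.
Quinn free within 08:00–17:30: 10:30–11:30, 12:00–13:00, 14:30–15:30.
Oksana ∩ Gita: 08:00–09:30, 10:30–11:00, 13:30–14:30.
Oksana ∩ Gita ∩ Ximena: 10:30–11:00, 13:30–14:30.
Oksana ∩ Gita ∩ Ximena ∩ Quinn: 10:30–11:00.
Restricted to 09:30–16:30: 10:30–11:00.
Windows ≥ 30 min: 10:30–11:00.

10:30–11:00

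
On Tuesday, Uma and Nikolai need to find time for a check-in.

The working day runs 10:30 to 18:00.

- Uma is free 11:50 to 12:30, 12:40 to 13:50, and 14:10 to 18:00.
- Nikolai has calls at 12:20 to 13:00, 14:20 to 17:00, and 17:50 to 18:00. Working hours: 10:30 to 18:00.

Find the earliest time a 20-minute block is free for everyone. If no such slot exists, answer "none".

11:50

Nikolai free within 10:30–18:00: 10:30–12:20, 13:00–14:20, 17:00–17:50.
Uma ∩ Nikolai: 11:50–12:20, 13:00–13:50, 14:10–14:20, 17:00–17:50.
Windows ≥ 20 min: 11:50–12:20, 13:00–13:50, 17:00–17:50.
Earliest such window starts at 11:50.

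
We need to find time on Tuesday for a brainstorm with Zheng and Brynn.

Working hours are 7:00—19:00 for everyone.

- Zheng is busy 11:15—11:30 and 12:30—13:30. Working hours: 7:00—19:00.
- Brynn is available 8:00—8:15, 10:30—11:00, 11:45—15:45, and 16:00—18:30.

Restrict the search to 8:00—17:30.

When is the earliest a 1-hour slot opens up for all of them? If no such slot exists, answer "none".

Zheng free within 07:00–19:00: 07:00–11:15, 11:30–12:30, 13:30–19:00.
Zheng ∩ Brynn: 08:00–08:15, 10:30–11:00, 11:45–12:30, 13:30–15:45, 16:00–18:30.
Restricted to 08:00–17:30: 08:00–08:15, 10:30–11:00, 11:45–12:30, 13:30–15:45, 16:00–17:30.
Windows ≥ 60 min: 13:30–15:45, 16:00–17:30.
Earliest such window starts at 13:30.

13:30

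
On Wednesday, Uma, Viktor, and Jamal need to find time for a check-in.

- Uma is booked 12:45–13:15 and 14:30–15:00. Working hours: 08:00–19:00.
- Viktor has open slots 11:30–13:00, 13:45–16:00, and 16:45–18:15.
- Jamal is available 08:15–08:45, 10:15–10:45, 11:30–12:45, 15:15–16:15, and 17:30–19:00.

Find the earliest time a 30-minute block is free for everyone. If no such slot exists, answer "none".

11:30

Uma free within 08:00–19:00: 08:00–12:45, 13:15–14:30, 15:00–19:00.
Uma ∩ Viktor: 11:30–12:45, 13:45–14:30, 15:00–16:00, 16:45–18:15.
Uma ∩ Viktor ∩ Jamal: 11:30–12:45, 15:15–16:00, 17:30–18:15.
Windows ≥ 30 min: 11:30–12:45, 15:15–16:00, 17:30–18:15.
Earliest such window starts at 11:30.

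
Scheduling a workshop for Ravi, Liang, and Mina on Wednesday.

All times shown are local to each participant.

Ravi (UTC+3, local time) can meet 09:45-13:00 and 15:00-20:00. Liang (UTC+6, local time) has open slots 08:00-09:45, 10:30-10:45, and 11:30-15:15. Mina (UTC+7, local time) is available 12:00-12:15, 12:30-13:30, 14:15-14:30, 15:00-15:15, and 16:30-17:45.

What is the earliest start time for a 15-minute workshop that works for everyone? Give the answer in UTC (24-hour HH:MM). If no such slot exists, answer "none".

07:15

Ravi → UTC: 06:45–10:00, 12:00–17:00.
Liang → UTC: 02:00–03:45, 04:30–04:45, 05:30–09:15.
Mina → UTC: 05:00–05:15, 05:30–06:30, 07:15–07:30, 08:00–08:15, 09:30–10:45.
Ravi ∩ Liang: 06:45–09:15.
Ravi ∩ Liang ∩ Mina: 07:15–07:30, 08:00–08:15.
Windows ≥ 15 min: 07:15–07:30, 08:00–08:15.
Earliest such window starts at 07:15.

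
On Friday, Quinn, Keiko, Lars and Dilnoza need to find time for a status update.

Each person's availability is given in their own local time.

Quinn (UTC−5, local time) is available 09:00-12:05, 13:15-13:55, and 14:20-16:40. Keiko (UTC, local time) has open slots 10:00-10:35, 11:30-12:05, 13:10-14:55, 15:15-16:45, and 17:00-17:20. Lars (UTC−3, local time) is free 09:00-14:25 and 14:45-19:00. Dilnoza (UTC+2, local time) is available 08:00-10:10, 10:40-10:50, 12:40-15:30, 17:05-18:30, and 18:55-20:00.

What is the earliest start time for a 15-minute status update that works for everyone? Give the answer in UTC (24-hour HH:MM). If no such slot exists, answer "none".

Quinn → UTC: 14:00–17:05, 18:15–18:55, 19:20–21:40.
Keiko → UTC: 10:00–10:35, 11:30–12:05, 13:10–14:55, 15:15–16:45, 17:00–17:20.
Lars → UTC: 12:00–17:25, 17:45–22:00.
Dilnoza → UTC: 06:00–08:10, 08:40–08:50, 10:40–13:30, 15:05–16:30, 16:55–18:00.
Quinn ∩ Keiko: 14:00–14:55, 15:15–16:45, 17:00–17:05.
Quinn ∩ Keiko ∩ Lars: 14:00–14:55, 15:15–16:45, 17:00–17:05.
Quinn ∩ Keiko ∩ Lars ∩ Dilnoza: 15:15–16:30, 17:00–17:05.
Windows ≥ 15 min: 15:15–16:30.
Earliest such window starts at 15:15.

15:15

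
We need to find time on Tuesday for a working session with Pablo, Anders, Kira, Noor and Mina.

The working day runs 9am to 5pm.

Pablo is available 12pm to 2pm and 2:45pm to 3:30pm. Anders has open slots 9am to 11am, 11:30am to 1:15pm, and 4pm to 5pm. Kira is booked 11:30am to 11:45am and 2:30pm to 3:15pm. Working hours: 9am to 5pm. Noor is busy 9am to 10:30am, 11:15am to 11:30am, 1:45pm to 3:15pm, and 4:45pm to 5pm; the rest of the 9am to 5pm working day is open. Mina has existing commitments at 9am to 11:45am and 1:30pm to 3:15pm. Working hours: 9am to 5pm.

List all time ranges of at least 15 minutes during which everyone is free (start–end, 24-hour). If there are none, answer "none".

Kira free within 09:00–17:00: 09:00–11:30, 11:45–14:30, 15:15–17:00.
Noor free within 09:00–17:00: 10:30–11:15, 11:30–13:45, 15:15–16:45.
Mina free within 09:00–17:00: 11:45–13:30, 15:15–17:00.
Pablo ∩ Anders: 12:00–13:15.
Pablo ∩ Anders ∩ Kira: 12:00–13:15.
Pablo ∩ Anders ∩ Kira ∩ Noor: 12:00–13:15.
Pablo ∩ Anders ∩ Kira ∩ Noor ∩ Mina: 12:00–13:15.
Windows ≥ 15 min: 12:00–13:15.

12:00–13:15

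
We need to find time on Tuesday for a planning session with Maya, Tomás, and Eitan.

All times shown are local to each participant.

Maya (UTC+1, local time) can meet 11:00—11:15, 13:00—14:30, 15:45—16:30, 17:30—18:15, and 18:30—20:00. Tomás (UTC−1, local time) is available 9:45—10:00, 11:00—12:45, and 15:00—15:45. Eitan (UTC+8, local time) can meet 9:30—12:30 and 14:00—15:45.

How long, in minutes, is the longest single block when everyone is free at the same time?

Maya → UTC: 10:00–10:15, 12:00–13:30, 14:45–15:30, 16:30–17:15, 17:30–19:00.
Tomás → UTC: 10:45–11:00, 12:00–13:45, 16:00–16:45.
Eitan → UTC: 01:30–04:30, 06:00–07:45.
Maya ∩ Tomás: 12:00–13:30, 16:30–16:45.
Maya ∩ Tomás ∩ Eitan: (none).
No common window.

0 minutes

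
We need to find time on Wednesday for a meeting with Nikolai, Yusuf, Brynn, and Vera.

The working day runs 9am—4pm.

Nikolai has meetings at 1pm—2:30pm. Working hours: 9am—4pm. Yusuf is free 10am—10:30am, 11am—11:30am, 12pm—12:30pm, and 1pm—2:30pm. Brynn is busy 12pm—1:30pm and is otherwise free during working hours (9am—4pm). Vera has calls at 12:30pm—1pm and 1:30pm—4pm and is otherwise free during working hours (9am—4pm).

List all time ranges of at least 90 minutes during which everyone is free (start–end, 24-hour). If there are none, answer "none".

none

Nikolai free within 09:00–16:00: 09:00–13:00, 14:30–16:00.
Brynn free within 09:00–16:00: 09:00–12:00, 13:30–16:00.
Vera free within 09:00–16:00: 09:00–12:30, 13:00–13:30.
Nikolai ∩ Yusuf: 10:00–10:30, 11:00–11:30, 12:00–12:30.
Nikolai ∩ Yusuf ∩ Brynn: 10:00–10:30, 11:00–11:30.
Nikolai ∩ Yusuf ∩ Brynn ∩ Vera: 10:00–10:30, 11:00–11:30.
Windows ≥ 90 min: (none).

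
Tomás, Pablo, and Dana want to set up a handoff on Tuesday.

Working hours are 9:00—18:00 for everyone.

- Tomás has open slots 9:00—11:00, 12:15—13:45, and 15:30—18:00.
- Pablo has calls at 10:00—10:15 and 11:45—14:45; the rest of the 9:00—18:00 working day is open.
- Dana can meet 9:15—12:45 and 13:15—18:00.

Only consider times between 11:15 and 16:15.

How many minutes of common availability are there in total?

Pablo free within 09:00–18:00: 09:00–10:00, 10:15–11:45, 14:45–18:00.
Tomás ∩ Pablo: 09:00–10:00, 10:15–11:00, 15:30–18:00.
Tomás ∩ Pablo ∩ Dana: 09:15–10:00, 10:15–11:00, 15:30–18:00.
Restricted to 11:15–16:15: 15:30–16:15.
Total common minutes: 45.

45 minutes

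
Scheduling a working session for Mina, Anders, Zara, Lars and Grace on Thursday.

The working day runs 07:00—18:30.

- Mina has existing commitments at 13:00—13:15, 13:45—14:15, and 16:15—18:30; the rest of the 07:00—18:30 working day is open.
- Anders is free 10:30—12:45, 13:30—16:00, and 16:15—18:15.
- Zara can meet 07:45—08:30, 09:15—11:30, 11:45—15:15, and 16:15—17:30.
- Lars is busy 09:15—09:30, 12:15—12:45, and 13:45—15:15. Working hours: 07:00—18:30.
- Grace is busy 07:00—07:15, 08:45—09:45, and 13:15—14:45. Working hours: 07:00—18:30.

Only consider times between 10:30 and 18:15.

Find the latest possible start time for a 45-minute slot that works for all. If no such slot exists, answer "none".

Mina free within 07:00–18:30: 07:00–13:00, 13:15–13:45, 14:15–16:15.
Lars free within 07:00–18:30: 07:00–09:15, 09:30–12:15, 12:45–13:45, 15:15–18:30.
Grace free within 07:00–18:30: 07:15–08:45, 09:45–13:15, 14:45–18:30.
Mina ∩ Anders: 10:30–12:45, 13:30–13:45, 14:15–16:00.
Mina ∩ Anders ∩ Zara: 10:30–11:30, 11:45–12:45, 13:30–13:45, 14:15–15:15.
Mina ∩ Anders ∩ Zara ∩ Lars: 10:30–11:30, 11:45–12:15, 13:30–13:45.
Mina ∩ Anders ∩ Zara ∩ Lars ∩ Grace: 10:30–11:30, 11:45–12:15.
Restricted to 10:30–18:15: 10:30–11:30, 11:45–12:15.
Windows ≥ 45 min: 10:30–11:30.
Latest start in the last window 10:30–11:30 is 11:30 − 45 min = 10:45.

10:45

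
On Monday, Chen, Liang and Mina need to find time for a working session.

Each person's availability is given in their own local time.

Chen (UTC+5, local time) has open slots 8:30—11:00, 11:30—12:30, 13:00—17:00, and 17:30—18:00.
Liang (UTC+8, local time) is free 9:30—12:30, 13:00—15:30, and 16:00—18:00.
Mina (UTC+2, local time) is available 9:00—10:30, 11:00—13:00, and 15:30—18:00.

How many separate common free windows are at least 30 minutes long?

3

Chen → UTC: 03:30–06:00, 06:30–07:30, 08:00–12:00, 12:30–13:00.
Liang → UTC: 01:30–04:30, 05:00–07:30, 08:00–10:00.
Mina → UTC: 07:00–08:30, 09:00–11:00, 13:30–16:00.
Chen ∩ Liang: 03:30–04:30, 05:00–06:00, 06:30–07:30, 08:00–10:00.
Chen ∩ Liang ∩ Mina: 07:00–07:30, 08:00–08:30, 09:00–10:00.
Windows ≥ 30 min: 07:00–07:30, 08:00–08:30, 09:00–10:00.
That's 3 windows.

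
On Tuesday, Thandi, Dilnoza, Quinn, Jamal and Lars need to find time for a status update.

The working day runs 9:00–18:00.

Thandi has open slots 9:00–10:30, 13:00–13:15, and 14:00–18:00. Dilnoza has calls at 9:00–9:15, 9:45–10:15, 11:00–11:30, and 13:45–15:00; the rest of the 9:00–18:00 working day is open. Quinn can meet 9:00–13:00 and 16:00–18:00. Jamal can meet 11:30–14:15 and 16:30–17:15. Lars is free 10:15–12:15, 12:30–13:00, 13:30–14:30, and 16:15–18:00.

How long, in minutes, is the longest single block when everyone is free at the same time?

45 minutes

Dilnoza free within 09:00–18:00: 09:15–09:45, 10:15–11:00, 11:30–13:45, 15:00–18:00.
Thandi ∩ Dilnoza: 09:15–09:45, 10:15–10:30, 13:00–13:15, 15:00–18:00.
Thandi ∩ Dilnoza ∩ Quinn: 09:15–09:45, 10:15–10:30, 16:00–18:00.
Thandi ∩ Dilnoza ∩ Quinn ∩ Jamal: 16:30–17:15.
Thandi ∩ Dilnoza ∩ Quinn ∩ Jamal ∩ Lars: 16:30–17:15.
Single common window of 45 minutes.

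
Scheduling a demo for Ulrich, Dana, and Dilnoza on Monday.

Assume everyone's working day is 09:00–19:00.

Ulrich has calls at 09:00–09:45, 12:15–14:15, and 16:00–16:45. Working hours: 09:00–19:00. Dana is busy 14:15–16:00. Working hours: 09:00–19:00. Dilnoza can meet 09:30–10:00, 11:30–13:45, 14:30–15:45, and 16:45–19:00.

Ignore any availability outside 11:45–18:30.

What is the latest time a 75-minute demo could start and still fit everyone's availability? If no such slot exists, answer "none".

Ulrich free within 09:00–19:00: 09:45–12:15, 14:15–16:00, 16:45–19:00.
Dana free within 09:00–19:00: 09:00–14:15, 16:00–19:00.
Ulrich ∩ Dana: 09:45–12:15, 16:45–19:00.
Ulrich ∩ Dana ∩ Dilnoza: 09:45–10:00, 11:30–12:15, 16:45–19:00.
Restricted to 11:45–18:30: 11:45–12:15, 16:45–18:30.
Windows ≥ 75 min: 16:45–18:30.
Latest start in the last window 16:45–18:30 is 18:30 − 75 min = 17:15.

17:15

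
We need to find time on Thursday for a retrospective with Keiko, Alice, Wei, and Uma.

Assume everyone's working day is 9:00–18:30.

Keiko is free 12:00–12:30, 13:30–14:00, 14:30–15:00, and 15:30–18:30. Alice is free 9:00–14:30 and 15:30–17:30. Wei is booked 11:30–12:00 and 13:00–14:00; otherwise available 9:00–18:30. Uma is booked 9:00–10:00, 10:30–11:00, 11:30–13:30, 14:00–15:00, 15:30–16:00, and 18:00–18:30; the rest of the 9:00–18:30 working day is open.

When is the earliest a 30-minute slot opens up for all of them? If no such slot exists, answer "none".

16:00

Wei free within 09:00–18:30: 09:00–11:30, 12:00–13:00, 14:00–18:30.
Uma free within 09:00–18:30: 10:00–10:30, 11:00–11:30, 13:30–14:00, 15:00–15:30, 16:00–18:00.
Keiko ∩ Alice: 12:00–12:30, 13:30–14:00, 15:30–17:30.
Keiko ∩ Alice ∩ Wei: 12:00–12:30, 15:30–17:30.
Keiko ∩ Alice ∩ Wei ∩ Uma: 16:00–17:30.
Windows ≥ 30 min: 16:00–17:30.
Earliest such window starts at 16:00.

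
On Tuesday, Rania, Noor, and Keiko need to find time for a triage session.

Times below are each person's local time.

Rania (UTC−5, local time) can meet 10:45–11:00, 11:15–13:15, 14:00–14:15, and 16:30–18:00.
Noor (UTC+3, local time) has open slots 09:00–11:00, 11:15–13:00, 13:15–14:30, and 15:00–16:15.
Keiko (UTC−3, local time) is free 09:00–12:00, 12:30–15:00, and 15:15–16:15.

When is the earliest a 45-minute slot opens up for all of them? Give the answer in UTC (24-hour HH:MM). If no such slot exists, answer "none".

Rania → UTC: 15:45–16:00, 16:15–18:15, 19:00–19:15, 21:30–23:00.
Noor → UTC: 06:00–08:00, 08:15–10:00, 10:15–11:30, 12:00–13:15.
Keiko → UTC: 12:00–15:00, 15:30–18:00, 18:15–19:15.
Rania ∩ Noor: (none).
Rania ∩ Noor ∩ Keiko: (none).
Windows ≥ 45 min: (none).

none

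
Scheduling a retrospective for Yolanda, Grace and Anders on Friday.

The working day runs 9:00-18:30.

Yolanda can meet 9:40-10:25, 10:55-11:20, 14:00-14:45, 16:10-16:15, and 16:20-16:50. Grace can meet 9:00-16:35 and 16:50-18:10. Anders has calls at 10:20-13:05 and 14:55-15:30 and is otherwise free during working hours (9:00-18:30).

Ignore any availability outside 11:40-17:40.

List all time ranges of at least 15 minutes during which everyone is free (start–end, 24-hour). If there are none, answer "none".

14:00–14:45, 16:20–16:35

Anders free within 09:00–18:30: 09:00–10:20, 13:05–14:55, 15:30–18:30.
Yolanda ∩ Grace: 09:40–10:25, 10:55–11:20, 14:00–14:45, 16:10–16:15, 16:20–16:35.
Yolanda ∩ Grace ∩ Anders: 09:40–10:20, 14:00–14:45, 16:10–16:15, 16:20–16:35.
Restricted to 11:40–17:40: 14:00–14:45, 16:10–16:15, 16:20–16:35.
Windows ≥ 15 min: 14:00–14:45, 16:20–16:35.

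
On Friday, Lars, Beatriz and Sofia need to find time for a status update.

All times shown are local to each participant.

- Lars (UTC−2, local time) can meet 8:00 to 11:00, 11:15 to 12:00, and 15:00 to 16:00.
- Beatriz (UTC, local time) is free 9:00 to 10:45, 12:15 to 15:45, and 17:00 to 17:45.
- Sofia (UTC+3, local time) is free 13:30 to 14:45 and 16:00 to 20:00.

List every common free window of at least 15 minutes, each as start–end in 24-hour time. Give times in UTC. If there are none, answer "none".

10:30–10:45, 13:15–14:00

Lars → UTC: 10:00–13:00, 13:15–14:00, 17:00–18:00.
Beatriz → UTC: 09:00–10:45, 12:15–15:45, 17:00–17:45.
Sofia → UTC: 10:30–11:45, 13:00–17:00.
Lars ∩ Beatriz: 10:00–10:45, 12:15–13:00, 13:15–14:00, 17:00–17:45.
Lars ∩ Beatriz ∩ Sofia: 10:30–10:45, 13:15–14:00.
Windows ≥ 15 min: 10:30–10:45, 13:15–14:00.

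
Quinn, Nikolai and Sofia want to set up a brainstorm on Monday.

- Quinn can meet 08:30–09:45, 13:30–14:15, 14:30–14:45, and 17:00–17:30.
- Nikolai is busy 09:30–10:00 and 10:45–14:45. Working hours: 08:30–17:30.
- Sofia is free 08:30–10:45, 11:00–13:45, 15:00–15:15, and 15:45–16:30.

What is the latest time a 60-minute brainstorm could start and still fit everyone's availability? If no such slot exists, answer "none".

08:30

Nikolai free within 08:30–17:30: 08:30–09:30, 10:00–10:45, 14:45–17:30.
Quinn ∩ Nikolai: 08:30–09:30, 17:00–17:30.
Quinn ∩ Nikolai ∩ Sofia: 08:30–09:30.
Windows ≥ 60 min: 08:30–09:30.
Latest start in the last window 08:30–09:30 is 09:30 − 60 min = 08:30.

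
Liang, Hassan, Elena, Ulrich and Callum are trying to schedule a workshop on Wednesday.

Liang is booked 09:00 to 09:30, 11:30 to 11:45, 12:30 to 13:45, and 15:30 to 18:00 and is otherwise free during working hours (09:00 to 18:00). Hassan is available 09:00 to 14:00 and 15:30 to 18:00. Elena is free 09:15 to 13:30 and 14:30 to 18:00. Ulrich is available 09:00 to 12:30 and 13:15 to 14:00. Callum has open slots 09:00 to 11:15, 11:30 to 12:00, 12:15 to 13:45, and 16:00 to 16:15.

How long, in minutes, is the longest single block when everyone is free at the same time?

Liang free within 09:00–18:00: 09:30–11:30, 11:45–12:30, 13:45–15:30.
Liang ∩ Hassan: 09:30–11:30, 11:45–12:30, 13:45–14:00.
Liang ∩ Hassan ∩ Elena: 09:30–11:30, 11:45–12:30.
Liang ∩ Hassan ∩ Elena ∩ Ulrich: 09:30–11:30, 11:45–12:30.
Liang ∩ Hassan ∩ Elena ∩ Ulrich ∩ Callum: 09:30–11:15, 11:45–12:00, 12:15–12:30.
Common window lengths: 105, 15, 15 min; longest is 105.

105 minutes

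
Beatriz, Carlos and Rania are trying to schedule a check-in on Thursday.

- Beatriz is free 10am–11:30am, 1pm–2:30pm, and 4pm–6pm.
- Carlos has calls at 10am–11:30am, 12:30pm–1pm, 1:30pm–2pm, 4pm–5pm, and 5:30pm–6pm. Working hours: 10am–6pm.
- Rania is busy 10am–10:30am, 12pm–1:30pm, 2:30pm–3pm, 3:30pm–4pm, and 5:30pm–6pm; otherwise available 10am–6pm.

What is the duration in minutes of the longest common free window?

Carlos free within 10:00–18:00: 11:30–12:30, 13:00–13:30, 14:00–16:00, 17:00–17:30.
Rania free within 10:00–18:00: 10:30–12:00, 13:30–14:30, 15:00–15:30, 16:00–17:30.
Beatriz ∩ Carlos: 13:00–13:30, 14:00–14:30, 17:00–17:30.
Beatriz ∩ Carlos ∩ Rania: 14:00–14:30, 17:00–17:30.
Common window lengths: 30, 30 min; longest is 30.

30 minutes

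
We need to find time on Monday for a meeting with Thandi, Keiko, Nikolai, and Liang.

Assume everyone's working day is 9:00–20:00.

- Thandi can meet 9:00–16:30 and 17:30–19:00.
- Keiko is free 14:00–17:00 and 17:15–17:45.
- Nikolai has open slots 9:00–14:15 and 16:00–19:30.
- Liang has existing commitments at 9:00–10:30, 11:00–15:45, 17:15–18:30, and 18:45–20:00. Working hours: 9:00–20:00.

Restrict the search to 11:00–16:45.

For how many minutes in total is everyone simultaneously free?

30 minutes

Liang free within 09:00–20:00: 10:30–11:00, 15:45–17:15, 18:30–18:45.
Thandi ∩ Keiko: 14:00–16:30, 17:30–17:45.
Thandi ∩ Keiko ∩ Nikolai: 14:00–14:15, 16:00–16:30, 17:30–17:45.
Thandi ∩ Keiko ∩ Nikolai ∩ Liang: 16:00–16:30.
Restricted to 11:00–16:45: 16:00–16:30.
Total common minutes: 30.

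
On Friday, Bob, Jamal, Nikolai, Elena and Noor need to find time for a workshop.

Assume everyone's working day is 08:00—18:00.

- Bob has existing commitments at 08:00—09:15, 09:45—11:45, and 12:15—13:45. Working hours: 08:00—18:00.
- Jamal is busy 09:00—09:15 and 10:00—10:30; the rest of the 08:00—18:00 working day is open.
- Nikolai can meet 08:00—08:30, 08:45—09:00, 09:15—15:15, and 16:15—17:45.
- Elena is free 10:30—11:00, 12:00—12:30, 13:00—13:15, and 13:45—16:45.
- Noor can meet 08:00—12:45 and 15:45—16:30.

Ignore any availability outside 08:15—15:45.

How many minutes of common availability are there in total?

15 minutes

Bob free within 08:00–18:00: 09:15–09:45, 11:45–12:15, 13:45–18:00.
Jamal free within 08:00–18:00: 08:00–09:00, 09:15–10:00, 10:30–18:00.
Bob ∩ Jamal: 09:15–09:45, 11:45–12:15, 13:45–18:00.
Bob ∩ Jamal ∩ Nikolai: 09:15–09:45, 11:45–12:15, 13:45–15:15, 16:15–17:45.
Bob ∩ Jamal ∩ Nikolai ∩ Elena: 12:00–12:15, 13:45–15:15, 16:15–16:45.
Bob ∩ Jamal ∩ Nikolai ∩ Elena ∩ Noor: 12:00–12:15, 16:15–16:30.
Restricted to 08:15–15:45: 12:00–12:15.
Total common minutes: 15.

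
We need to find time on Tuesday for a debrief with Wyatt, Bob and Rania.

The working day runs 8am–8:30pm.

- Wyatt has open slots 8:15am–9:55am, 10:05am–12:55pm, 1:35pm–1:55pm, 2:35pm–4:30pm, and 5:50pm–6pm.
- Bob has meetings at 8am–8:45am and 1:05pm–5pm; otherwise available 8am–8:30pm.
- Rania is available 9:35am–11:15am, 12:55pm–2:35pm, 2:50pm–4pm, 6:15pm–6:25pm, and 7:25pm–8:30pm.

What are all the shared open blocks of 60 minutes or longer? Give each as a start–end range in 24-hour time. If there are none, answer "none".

Bob free within 08:00–20:30: 08:45–13:05, 17:00–20:30.
Wyatt ∩ Bob: 08:45–09:55, 10:05–12:55, 17:50–18:00.
Wyatt ∩ Bob ∩ Rania: 09:35–09:55, 10:05–11:15.
Windows ≥ 60 min: 10:05–11:15.

10:05–11:15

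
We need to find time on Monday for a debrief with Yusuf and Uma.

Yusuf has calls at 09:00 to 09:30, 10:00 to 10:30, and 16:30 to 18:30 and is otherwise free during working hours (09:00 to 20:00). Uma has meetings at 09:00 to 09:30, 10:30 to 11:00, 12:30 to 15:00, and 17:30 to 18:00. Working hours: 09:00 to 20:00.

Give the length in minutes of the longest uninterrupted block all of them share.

90 minutes

Yusuf free within 09:00–20:00: 09:30–10:00, 10:30–16:30, 18:30–20:00.
Uma free within 09:00–20:00: 09:30–10:30, 11:00–12:30, 15:00–17:30, 18:00–20:00.
Yusuf ∩ Uma: 09:30–10:00, 11:00–12:30, 15:00–16:30, 18:30–20:00.
Common window lengths: 30, 90, 90, 90 min; longest is 90.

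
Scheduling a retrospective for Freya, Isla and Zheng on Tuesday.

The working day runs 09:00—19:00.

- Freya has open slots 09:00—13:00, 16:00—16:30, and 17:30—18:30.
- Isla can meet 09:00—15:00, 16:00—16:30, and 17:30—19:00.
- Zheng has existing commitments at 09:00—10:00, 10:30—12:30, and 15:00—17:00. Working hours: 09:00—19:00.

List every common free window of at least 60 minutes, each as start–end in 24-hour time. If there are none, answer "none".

Zheng free within 09:00–19:00: 10:00–10:30, 12:30–15:00, 17:00–19:00.
Freya ∩ Isla: 09:00–13:00, 16:00–16:30, 17:30–18:30.
Freya ∩ Isla ∩ Zheng: 10:00–10:30, 12:30–13:00, 17:30–18:30.
Windows ≥ 60 min: 17:30–18:30.

17:30–18:30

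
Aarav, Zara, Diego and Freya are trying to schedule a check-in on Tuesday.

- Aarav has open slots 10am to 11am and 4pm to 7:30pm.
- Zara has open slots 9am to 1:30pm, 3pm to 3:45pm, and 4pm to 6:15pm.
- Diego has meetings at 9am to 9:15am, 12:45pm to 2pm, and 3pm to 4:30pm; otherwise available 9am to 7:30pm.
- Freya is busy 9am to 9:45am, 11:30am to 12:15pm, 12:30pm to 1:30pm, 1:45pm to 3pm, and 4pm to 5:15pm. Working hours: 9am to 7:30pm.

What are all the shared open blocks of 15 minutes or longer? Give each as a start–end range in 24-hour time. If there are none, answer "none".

Diego free within 09:00–19:30: 09:15–12:45, 14:00–15:00, 16:30–19:30.
Freya free within 09:00–19:30: 09:45–11:30, 12:15–12:30, 13:30–13:45, 15:00–16:00, 17:15–19:30.
Aarav ∩ Zara: 10:00–11:00, 16:00–18:15.
Aarav ∩ Zara ∩ Diego: 10:00–11:00, 16:30–18:15.
Aarav ∩ Zara ∩ Diego ∩ Freya: 10:00–11:00, 17:15–18:15.
Windows ≥ 15 min: 10:00–11:00, 17:15–18:15.

10:00–11:00, 17:15–18:15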